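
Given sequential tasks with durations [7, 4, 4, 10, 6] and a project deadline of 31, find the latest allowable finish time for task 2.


LF(activity 2) = deadline - sum of successor durations
Successors: activities 3 through 5 with durations [4, 10, 6]
Sum of successor durations = 20
LF = 31 - 20 = 11

11


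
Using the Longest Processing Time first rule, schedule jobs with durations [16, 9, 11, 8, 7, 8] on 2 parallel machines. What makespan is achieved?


Sort jobs in decreasing order (LPT): [16, 11, 9, 8, 8, 7]
Assign each job to the least loaded machine:
  Machine 1: jobs [16, 8, 7], load = 31
  Machine 2: jobs [11, 9, 8], load = 28
Makespan = max load = 31

31


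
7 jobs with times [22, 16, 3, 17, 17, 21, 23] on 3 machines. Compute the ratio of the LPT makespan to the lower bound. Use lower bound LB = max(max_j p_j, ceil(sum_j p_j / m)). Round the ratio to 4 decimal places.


LPT order: [23, 22, 21, 17, 17, 16, 3]
Machine loads after assignment: [39, 39, 41]
LPT makespan = 41
Lower bound = max(max_job, ceil(total/3)) = max(23, 40) = 40
Ratio = 41 / 40 = 1.025

1.025


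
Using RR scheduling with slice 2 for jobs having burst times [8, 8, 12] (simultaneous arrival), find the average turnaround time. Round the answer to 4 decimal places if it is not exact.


Time quantum = 2
Execution trace:
  J1 runs 2 units, time = 2
  J2 runs 2 units, time = 4
  J3 runs 2 units, time = 6
  J1 runs 2 units, time = 8
  J2 runs 2 units, time = 10
  J3 runs 2 units, time = 12
  J1 runs 2 units, time = 14
  J2 runs 2 units, time = 16
  J3 runs 2 units, time = 18
  J1 runs 2 units, time = 20
  J2 runs 2 units, time = 22
  J3 runs 2 units, time = 24
  J3 runs 2 units, time = 26
  J3 runs 2 units, time = 28
Finish times: [20, 22, 28]
Average turnaround = 70/3 = 23.3333

23.3333


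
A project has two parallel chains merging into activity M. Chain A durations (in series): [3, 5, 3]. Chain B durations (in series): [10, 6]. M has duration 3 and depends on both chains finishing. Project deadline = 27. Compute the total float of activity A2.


Forward pass: ES(A2) = sum of predecessors on chain A = 3
EF = ES + duration = 3 + 5 = 8
Backward pass: LF(M) = deadline = 27; LS(M) = 27 - 3 = 24
LF(A2) = LS(M) - sum(successors on chain A) = 24 - 3 = 21
LS = LF - duration = 21 - 5 = 16
Total float = LS - ES = 16 - 3 = 13

13


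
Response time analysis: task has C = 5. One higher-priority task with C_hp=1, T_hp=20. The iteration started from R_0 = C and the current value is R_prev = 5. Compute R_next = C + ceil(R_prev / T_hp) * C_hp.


R_next = C + ceil(R_prev / T_hp) * C_hp
ceil(5 / 20) = ceil(0.25) = 1
Interference = 1 * 1 = 1
R_next = 5 + 1 = 6

6


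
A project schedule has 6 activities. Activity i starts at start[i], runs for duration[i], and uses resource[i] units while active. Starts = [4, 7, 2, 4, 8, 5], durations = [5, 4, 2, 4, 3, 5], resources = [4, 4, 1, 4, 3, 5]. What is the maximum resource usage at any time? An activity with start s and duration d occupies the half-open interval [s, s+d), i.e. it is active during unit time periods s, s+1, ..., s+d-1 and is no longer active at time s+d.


Each activity i is active on [start_i, start_i + duration_i).
Compute total resource usage per time slot:
  t=0: active resources = [], total = 0
  t=1: active resources = [], total = 0
  t=2: active resources = [1], total = 1
  t=3: active resources = [1], total = 1
  t=4: active resources = [4, 4], total = 8
  t=5: active resources = [4, 4, 5], total = 13
  t=6: active resources = [4, 4, 5], total = 13
  t=7: active resources = [4, 4, 4, 5], total = 17
  t=8: active resources = [4, 4, 3, 5], total = 16
  t=9: active resources = [4, 3, 5], total = 12
  t=10: active resources = [4, 3], total = 7
Peak resource demand = 17

17


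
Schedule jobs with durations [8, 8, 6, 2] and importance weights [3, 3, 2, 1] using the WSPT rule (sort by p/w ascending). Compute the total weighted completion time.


Compute p/w ratios and sort ascending (WSPT): [(2, 1), (8, 3), (8, 3), (6, 2)]
Compute weighted completion times:
  Job (p=2,w=1): C=2, w*C=1*2=2
  Job (p=8,w=3): C=10, w*C=3*10=30
  Job (p=8,w=3): C=18, w*C=3*18=54
  Job (p=6,w=2): C=24, w*C=2*24=48
Total weighted completion time = 134

134


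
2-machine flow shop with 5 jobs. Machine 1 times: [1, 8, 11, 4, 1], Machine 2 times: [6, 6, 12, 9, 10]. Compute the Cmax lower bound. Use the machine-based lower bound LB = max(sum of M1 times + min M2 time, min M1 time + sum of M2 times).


LB1 = sum(M1 times) + min(M2 times) = 25 + 6 = 31
LB2 = min(M1 times) + sum(M2 times) = 1 + 43 = 44
Lower bound = max(LB1, LB2) = max(31, 44) = 44

44


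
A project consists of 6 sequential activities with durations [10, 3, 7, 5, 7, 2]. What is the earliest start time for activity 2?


Activity 2 starts after activities 1 through 1 complete.
Predecessor durations: [10]
ES = 10 = 10

10


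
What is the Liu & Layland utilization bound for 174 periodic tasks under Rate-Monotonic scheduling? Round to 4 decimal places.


Compute 2^(1/174) = 1.0039915496
Subtract 1: 1.0039915496 - 1 = 0.0039915496
Multiply by n: 174 * 0.0039915496 = 0.6945296304
Round to 4 dp: 0.6945

0.6945


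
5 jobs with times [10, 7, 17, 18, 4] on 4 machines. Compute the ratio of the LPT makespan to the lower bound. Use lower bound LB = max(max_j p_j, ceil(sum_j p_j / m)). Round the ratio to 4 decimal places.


LPT order: [18, 17, 10, 7, 4]
Machine loads after assignment: [18, 17, 10, 11]
LPT makespan = 18
Lower bound = max(max_job, ceil(total/4)) = max(18, 14) = 18
Ratio = 18 / 18 = 1.0

1.0


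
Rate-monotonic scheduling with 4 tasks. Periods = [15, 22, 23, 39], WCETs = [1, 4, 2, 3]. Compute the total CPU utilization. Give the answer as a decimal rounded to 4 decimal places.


Compute individual utilizations (exact fractions):
  Task 1: C/T = 1/15 (approx. 0.0667)
  Task 2: C/T = 4/22 = 2/11 (approx. 0.1818)
  Task 3: C/T = 2/23 (approx. 0.087)
  Task 4: C/T = 3/39 = 1/13 (approx. 0.0769)
Total utilization U = 1/15 + 2/11 + 2/23 + 1/13 = 20344/49335
Rounded to 4 decimal places: U = 0.4124
RM (Liu & Layland) bound for 4 tasks = 0.756828; compare with U = 20344/49335 (approx. 0.412364)
U <= bound, so schedulable by RM sufficient condition.

0.4124


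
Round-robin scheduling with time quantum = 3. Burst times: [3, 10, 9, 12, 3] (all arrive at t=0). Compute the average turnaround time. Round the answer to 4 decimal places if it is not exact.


Time quantum = 3
Execution trace:
  J1 runs 3 units, time = 3
  J2 runs 3 units, time = 6
  J3 runs 3 units, time = 9
  J4 runs 3 units, time = 12
  J5 runs 3 units, time = 15
  J2 runs 3 units, time = 18
  J3 runs 3 units, time = 21
  J4 runs 3 units, time = 24
  J2 runs 3 units, time = 27
  J3 runs 3 units, time = 30
  J4 runs 3 units, time = 33
  J2 runs 1 units, time = 34
  J4 runs 3 units, time = 37
Finish times: [3, 34, 30, 37, 15]
Average turnaround = 119/5 = 23.8

23.8


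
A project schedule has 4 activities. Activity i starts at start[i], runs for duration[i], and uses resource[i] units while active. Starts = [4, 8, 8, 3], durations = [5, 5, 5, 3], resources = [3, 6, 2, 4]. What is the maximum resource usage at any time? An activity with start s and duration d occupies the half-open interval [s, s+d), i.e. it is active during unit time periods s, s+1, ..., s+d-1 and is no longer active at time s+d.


Each activity i is active on [start_i, start_i + duration_i).
Compute total resource usage per time slot:
  t=0: active resources = [], total = 0
  t=1: active resources = [], total = 0
  t=2: active resources = [], total = 0
  t=3: active resources = [4], total = 4
  t=4: active resources = [3, 4], total = 7
  t=5: active resources = [3, 4], total = 7
  t=6: active resources = [3], total = 3
  t=7: active resources = [3], total = 3
  t=8: active resources = [3, 6, 2], total = 11
  t=9: active resources = [6, 2], total = 8
  t=10: active resources = [6, 2], total = 8
  t=11: active resources = [6, 2], total = 8
  t=12: active resources = [6, 2], total = 8
Peak resource demand = 11

11


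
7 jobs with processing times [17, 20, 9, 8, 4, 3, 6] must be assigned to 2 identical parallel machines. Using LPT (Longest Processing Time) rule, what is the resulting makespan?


Sort jobs in decreasing order (LPT): [20, 17, 9, 8, 6, 4, 3]
Assign each job to the least loaded machine:
  Machine 1: jobs [20, 8, 4, 3], load = 35
  Machine 2: jobs [17, 9, 6], load = 32
Makespan = max load = 35

35


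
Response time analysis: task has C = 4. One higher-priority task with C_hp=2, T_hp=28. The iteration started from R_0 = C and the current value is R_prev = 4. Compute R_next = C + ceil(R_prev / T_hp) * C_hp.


R_next = C + ceil(R_prev / T_hp) * C_hp
ceil(4 / 28) = ceil(0.1429) = 1
Interference = 1 * 2 = 2
R_next = 4 + 2 = 6

6


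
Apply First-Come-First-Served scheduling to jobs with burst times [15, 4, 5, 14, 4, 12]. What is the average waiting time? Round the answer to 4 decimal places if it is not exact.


FCFS order (as given): [15, 4, 5, 14, 4, 12]
Waiting times:
  Job 1: wait = 0
  Job 2: wait = 15
  Job 3: wait = 19
  Job 4: wait = 24
  Job 5: wait = 38
  Job 6: wait = 42
Sum of waiting times = 138
Average waiting time = 138/6 = 23.0

23.0


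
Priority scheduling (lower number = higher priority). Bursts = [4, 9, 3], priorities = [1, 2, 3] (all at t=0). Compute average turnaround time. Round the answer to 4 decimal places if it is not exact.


Sort by priority (ascending = highest first):
Order: [(1, 4), (2, 9), (3, 3)]
Completion times:
  Priority 1, burst=4, C=4
  Priority 2, burst=9, C=13
  Priority 3, burst=3, C=16
Average turnaround = 33/3 = 11.0

11.0


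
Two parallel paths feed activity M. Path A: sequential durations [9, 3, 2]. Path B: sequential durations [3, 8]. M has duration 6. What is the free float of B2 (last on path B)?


ES(B2) = sum of predecessors on chain B = 3
EF(B2) = ES + duration = 3 + 8 = 11
Successor of B2 is M. ES(M) = max(sum(A), sum(B)) = max(14, 11) = 14
Free float = ES(successor) - EF(current) = 14 - 11 = 3

3


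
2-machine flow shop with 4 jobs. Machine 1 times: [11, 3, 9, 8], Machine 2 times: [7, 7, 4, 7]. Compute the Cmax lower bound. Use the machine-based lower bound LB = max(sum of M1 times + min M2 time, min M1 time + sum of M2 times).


LB1 = sum(M1 times) + min(M2 times) = 31 + 4 = 35
LB2 = min(M1 times) + sum(M2 times) = 3 + 25 = 28
Lower bound = max(LB1, LB2) = max(35, 28) = 35

35


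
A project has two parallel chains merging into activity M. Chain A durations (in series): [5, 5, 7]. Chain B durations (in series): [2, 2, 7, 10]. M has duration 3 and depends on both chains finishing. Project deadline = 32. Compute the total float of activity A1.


Forward pass: ES(A1) = sum of predecessors on chain A = 0
EF = ES + duration = 0 + 5 = 5
Backward pass: LF(M) = deadline = 32; LS(M) = 32 - 3 = 29
LF(A1) = LS(M) - sum(successors on chain A) = 29 - 12 = 17
LS = LF - duration = 17 - 5 = 12
Total float = LS - ES = 12 - 0 = 12

12


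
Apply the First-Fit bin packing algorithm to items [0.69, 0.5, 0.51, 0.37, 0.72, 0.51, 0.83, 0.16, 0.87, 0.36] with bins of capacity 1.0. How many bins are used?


Place items sequentially using First-Fit:
  Item 0.69 -> new Bin 1
  Item 0.5 -> new Bin 2
  Item 0.51 -> new Bin 3
  Item 0.37 -> Bin 2 (now 0.87)
  Item 0.72 -> new Bin 4
  Item 0.51 -> new Bin 5
  Item 0.83 -> new Bin 6
  Item 0.16 -> Bin 1 (now 0.85)
  Item 0.87 -> new Bin 7
  Item 0.36 -> Bin 3 (now 0.87)
Total bins used = 7

7


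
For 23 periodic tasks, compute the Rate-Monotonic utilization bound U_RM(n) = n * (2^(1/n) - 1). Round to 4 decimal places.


Compute 2^(1/23) = 1.0305955448
Subtract 1: 1.0305955448 - 1 = 0.0305955448
Multiply by n: 23 * 0.0305955448 = 0.7036975304
Round to 4 dp: 0.7037

0.7037


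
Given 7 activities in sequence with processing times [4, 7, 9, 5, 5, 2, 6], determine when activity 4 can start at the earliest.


Activity 4 starts after activities 1 through 3 complete.
Predecessor durations: [4, 7, 9]
ES = 4 + 7 + 9 = 20

20


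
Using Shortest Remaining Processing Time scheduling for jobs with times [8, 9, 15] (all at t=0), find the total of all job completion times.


Since all jobs arrive at t=0, SRPT equals SPT ordering.
SPT order: [8, 9, 15]
Completion times:
  Job 1: p=8, C=8
  Job 2: p=9, C=17
  Job 3: p=15, C=32
Total completion time = 8 + 17 + 32 = 57

57


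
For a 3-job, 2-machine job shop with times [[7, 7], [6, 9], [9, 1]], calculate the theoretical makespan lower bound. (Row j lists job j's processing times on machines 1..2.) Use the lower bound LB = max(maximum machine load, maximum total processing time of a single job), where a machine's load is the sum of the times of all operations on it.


Machine loads:
  Machine 1: 7 + 6 + 9 = 22
  Machine 2: 7 + 9 + 1 = 17
Max machine load = 22
Job totals:
  Job 1: 14
  Job 2: 15
  Job 3: 10
Max job total = 15
Lower bound = max(22, 15) = 22

22


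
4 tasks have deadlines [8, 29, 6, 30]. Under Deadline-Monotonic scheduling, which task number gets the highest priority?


Sort tasks by relative deadline (ascending):
  Task 3: deadline = 6
  Task 1: deadline = 8
  Task 2: deadline = 29
  Task 4: deadline = 30
Priority order (highest first): [3, 1, 2, 4]
Highest priority task = 3

3


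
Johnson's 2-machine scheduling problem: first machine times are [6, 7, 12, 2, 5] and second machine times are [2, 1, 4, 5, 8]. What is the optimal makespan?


Apply Johnson's rule:
  Group 1 (a <= b): [(4, 2, 5), (5, 5, 8)]
  Group 2 (a > b): [(3, 12, 4), (1, 6, 2), (2, 7, 1)]
Optimal job order: [4, 5, 3, 1, 2]
Schedule:
  Job 4: M1 done at 2, M2 done at 7
  Job 5: M1 done at 7, M2 done at 15
  Job 3: M1 done at 19, M2 done at 23
  Job 1: M1 done at 25, M2 done at 27
  Job 2: M1 done at 32, M2 done at 33
Makespan = 33

33


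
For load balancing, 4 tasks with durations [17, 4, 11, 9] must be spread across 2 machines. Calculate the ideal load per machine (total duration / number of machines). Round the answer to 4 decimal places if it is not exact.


Total processing time = 17 + 4 + 11 + 9 = 41
Number of machines = 2
Ideal balanced load = 41 / 2 = 20.5

20.5


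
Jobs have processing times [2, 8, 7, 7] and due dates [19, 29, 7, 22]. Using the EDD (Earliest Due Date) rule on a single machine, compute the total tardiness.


Sort by due date (EDD order): [(7, 7), (2, 19), (7, 22), (8, 29)]
Compute completion times and tardiness:
  Job 1: p=7, d=7, C=7, tardiness=max(0,7-7)=0
  Job 2: p=2, d=19, C=9, tardiness=max(0,9-19)=0
  Job 3: p=7, d=22, C=16, tardiness=max(0,16-22)=0
  Job 4: p=8, d=29, C=24, tardiness=max(0,24-29)=0
Total tardiness = 0

0


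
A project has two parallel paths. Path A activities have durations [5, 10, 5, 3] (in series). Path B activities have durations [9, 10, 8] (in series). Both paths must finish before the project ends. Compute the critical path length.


Path A total = 5 + 10 + 5 + 3 = 23
Path B total = 9 + 10 + 8 = 27
Critical path = longest path = max(23, 27) = 27

27


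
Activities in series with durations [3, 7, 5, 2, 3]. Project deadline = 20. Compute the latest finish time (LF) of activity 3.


LF(activity 3) = deadline - sum of successor durations
Successors: activities 4 through 5 with durations [2, 3]
Sum of successor durations = 5
LF = 20 - 5 = 15

15


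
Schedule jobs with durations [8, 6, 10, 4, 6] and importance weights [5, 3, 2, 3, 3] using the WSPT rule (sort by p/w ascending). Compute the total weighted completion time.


Compute p/w ratios and sort ascending (WSPT): [(4, 3), (8, 5), (6, 3), (6, 3), (10, 2)]
Compute weighted completion times:
  Job (p=4,w=3): C=4, w*C=3*4=12
  Job (p=8,w=5): C=12, w*C=5*12=60
  Job (p=6,w=3): C=18, w*C=3*18=54
  Job (p=6,w=3): C=24, w*C=3*24=72
  Job (p=10,w=2): C=34, w*C=2*34=68
Total weighted completion time = 266

266


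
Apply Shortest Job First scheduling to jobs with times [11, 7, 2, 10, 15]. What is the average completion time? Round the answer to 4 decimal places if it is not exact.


SJF order (ascending): [2, 7, 10, 11, 15]
Completion times:
  Job 1: burst=2, C=2
  Job 2: burst=7, C=9
  Job 3: burst=10, C=19
  Job 4: burst=11, C=30
  Job 5: burst=15, C=45
Average completion = 105/5 = 21.0

21.0


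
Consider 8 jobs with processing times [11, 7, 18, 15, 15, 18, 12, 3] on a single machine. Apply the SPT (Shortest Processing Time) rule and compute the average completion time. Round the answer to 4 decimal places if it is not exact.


Sort jobs by processing time (SPT order): [3, 7, 11, 12, 15, 15, 18, 18]
Compute completion times sequentially:
  Job 1: processing = 3, completes at 3
  Job 2: processing = 7, completes at 10
  Job 3: processing = 11, completes at 21
  Job 4: processing = 12, completes at 33
  Job 5: processing = 15, completes at 48
  Job 6: processing = 15, completes at 63
  Job 7: processing = 18, completes at 81
  Job 8: processing = 18, completes at 99
Sum of completion times = 358
Average completion time = 358/8 = 44.75

44.75


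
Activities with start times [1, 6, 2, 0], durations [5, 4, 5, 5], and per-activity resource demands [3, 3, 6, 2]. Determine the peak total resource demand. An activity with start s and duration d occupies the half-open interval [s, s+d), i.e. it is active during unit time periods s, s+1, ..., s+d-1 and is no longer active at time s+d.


Each activity i is active on [start_i, start_i + duration_i).
Compute total resource usage per time slot:
  t=0: active resources = [2], total = 2
  t=1: active resources = [3, 2], total = 5
  t=2: active resources = [3, 6, 2], total = 11
  t=3: active resources = [3, 6, 2], total = 11
  t=4: active resources = [3, 6, 2], total = 11
  t=5: active resources = [3, 6], total = 9
  t=6: active resources = [3, 6], total = 9
  t=7: active resources = [3], total = 3
  t=8: active resources = [3], total = 3
  t=9: active resources = [3], total = 3
Peak resource demand = 11

11


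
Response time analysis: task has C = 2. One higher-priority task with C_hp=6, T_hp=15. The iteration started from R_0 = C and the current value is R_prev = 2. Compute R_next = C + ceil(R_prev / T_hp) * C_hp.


R_next = C + ceil(R_prev / T_hp) * C_hp
ceil(2 / 15) = ceil(0.1333) = 1
Interference = 1 * 6 = 6
R_next = 2 + 6 = 8

8


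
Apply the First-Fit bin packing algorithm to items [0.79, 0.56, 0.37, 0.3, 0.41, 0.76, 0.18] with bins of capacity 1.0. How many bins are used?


Place items sequentially using First-Fit:
  Item 0.79 -> new Bin 1
  Item 0.56 -> new Bin 2
  Item 0.37 -> Bin 2 (now 0.93)
  Item 0.3 -> new Bin 3
  Item 0.41 -> Bin 3 (now 0.71)
  Item 0.76 -> new Bin 4
  Item 0.18 -> Bin 1 (now 0.97)
Total bins used = 4

4


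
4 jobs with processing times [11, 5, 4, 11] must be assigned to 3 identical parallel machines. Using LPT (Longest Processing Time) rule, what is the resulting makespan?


Sort jobs in decreasing order (LPT): [11, 11, 5, 4]
Assign each job to the least loaded machine:
  Machine 1: jobs [11], load = 11
  Machine 2: jobs [11], load = 11
  Machine 3: jobs [5, 4], load = 9
Makespan = max load = 11

11


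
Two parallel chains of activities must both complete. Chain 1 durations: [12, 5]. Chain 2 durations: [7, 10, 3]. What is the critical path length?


Path A total = 12 + 5 = 17
Path B total = 7 + 10 + 3 = 20
Critical path = longest path = max(17, 20) = 20

20


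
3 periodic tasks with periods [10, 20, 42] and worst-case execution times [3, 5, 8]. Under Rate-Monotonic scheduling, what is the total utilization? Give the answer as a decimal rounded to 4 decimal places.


Compute individual utilizations (exact fractions):
  Task 1: C/T = 3/10 (approx. 0.3)
  Task 2: C/T = 5/20 = 1/4 (approx. 0.25)
  Task 3: C/T = 8/42 = 4/21 (approx. 0.1905)
Total utilization U = 3/10 + 1/4 + 4/21 = 311/420
Rounded to 4 decimal places: U = 0.7405
RM (Liu & Layland) bound for 3 tasks = 0.779763; compare with U = 311/420 (approx. 0.740476)
U <= bound, so schedulable by RM sufficient condition.

0.7405


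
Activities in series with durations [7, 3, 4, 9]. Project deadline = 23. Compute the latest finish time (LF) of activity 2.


LF(activity 2) = deadline - sum of successor durations
Successors: activities 3 through 4 with durations [4, 9]
Sum of successor durations = 13
LF = 23 - 13 = 10

10


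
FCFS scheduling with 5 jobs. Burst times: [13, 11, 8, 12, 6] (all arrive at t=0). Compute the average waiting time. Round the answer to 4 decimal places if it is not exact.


FCFS order (as given): [13, 11, 8, 12, 6]
Waiting times:
  Job 1: wait = 0
  Job 2: wait = 13
  Job 3: wait = 24
  Job 4: wait = 32
  Job 5: wait = 44
Sum of waiting times = 113
Average waiting time = 113/5 = 22.6

22.6


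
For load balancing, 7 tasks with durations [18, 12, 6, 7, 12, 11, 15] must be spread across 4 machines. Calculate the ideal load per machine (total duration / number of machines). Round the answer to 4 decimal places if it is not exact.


Total processing time = 18 + 12 + 6 + 7 + 12 + 11 + 15 = 81
Number of machines = 4
Ideal balanced load = 81 / 4 = 20.25

20.25


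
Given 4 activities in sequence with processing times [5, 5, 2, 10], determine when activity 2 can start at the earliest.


Activity 2 starts after activities 1 through 1 complete.
Predecessor durations: [5]
ES = 5 = 5

5


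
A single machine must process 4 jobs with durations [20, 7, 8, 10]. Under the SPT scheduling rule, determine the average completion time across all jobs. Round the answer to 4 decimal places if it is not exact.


Sort jobs by processing time (SPT order): [7, 8, 10, 20]
Compute completion times sequentially:
  Job 1: processing = 7, completes at 7
  Job 2: processing = 8, completes at 15
  Job 3: processing = 10, completes at 25
  Job 4: processing = 20, completes at 45
Sum of completion times = 92
Average completion time = 92/4 = 23.0

23.0


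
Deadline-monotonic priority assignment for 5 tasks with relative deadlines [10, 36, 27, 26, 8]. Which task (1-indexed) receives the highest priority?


Sort tasks by relative deadline (ascending):
  Task 5: deadline = 8
  Task 1: deadline = 10
  Task 4: deadline = 26
  Task 3: deadline = 27
  Task 2: deadline = 36
Priority order (highest first): [5, 1, 4, 3, 2]
Highest priority task = 5

5


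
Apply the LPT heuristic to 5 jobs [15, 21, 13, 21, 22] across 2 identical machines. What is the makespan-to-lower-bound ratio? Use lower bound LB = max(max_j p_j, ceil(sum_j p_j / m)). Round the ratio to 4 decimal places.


LPT order: [22, 21, 21, 15, 13]
Machine loads after assignment: [50, 42]
LPT makespan = 50
Lower bound = max(max_job, ceil(total/2)) = max(22, 46) = 46
Ratio = 50 / 46 = 1.087

1.087


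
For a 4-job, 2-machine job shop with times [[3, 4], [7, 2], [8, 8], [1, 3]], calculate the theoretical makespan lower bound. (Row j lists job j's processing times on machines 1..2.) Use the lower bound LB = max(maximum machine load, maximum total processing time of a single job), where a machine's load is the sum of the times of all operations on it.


Machine loads:
  Machine 1: 3 + 7 + 8 + 1 = 19
  Machine 2: 4 + 2 + 8 + 3 = 17
Max machine load = 19
Job totals:
  Job 1: 7
  Job 2: 9
  Job 3: 16
  Job 4: 4
Max job total = 16
Lower bound = max(19, 16) = 19

19


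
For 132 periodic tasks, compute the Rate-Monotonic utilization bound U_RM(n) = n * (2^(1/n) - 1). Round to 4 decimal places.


Compute 2^(1/132) = 1.0052649263
Subtract 1: 1.0052649263 - 1 = 0.0052649263
Multiply by n: 132 * 0.0052649263 = 0.6949702716
Round to 4 dp: 0.6950

0.6950


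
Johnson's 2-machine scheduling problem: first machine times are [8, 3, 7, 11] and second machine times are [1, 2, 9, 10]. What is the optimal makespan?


Apply Johnson's rule:
  Group 1 (a <= b): [(3, 7, 9)]
  Group 2 (a > b): [(4, 11, 10), (2, 3, 2), (1, 8, 1)]
Optimal job order: [3, 4, 2, 1]
Schedule:
  Job 3: M1 done at 7, M2 done at 16
  Job 4: M1 done at 18, M2 done at 28
  Job 2: M1 done at 21, M2 done at 30
  Job 1: M1 done at 29, M2 done at 31
Makespan = 31

31


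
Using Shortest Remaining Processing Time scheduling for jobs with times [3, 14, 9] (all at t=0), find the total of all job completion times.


Since all jobs arrive at t=0, SRPT equals SPT ordering.
SPT order: [3, 9, 14]
Completion times:
  Job 1: p=3, C=3
  Job 2: p=9, C=12
  Job 3: p=14, C=26
Total completion time = 3 + 12 + 26 = 41

41


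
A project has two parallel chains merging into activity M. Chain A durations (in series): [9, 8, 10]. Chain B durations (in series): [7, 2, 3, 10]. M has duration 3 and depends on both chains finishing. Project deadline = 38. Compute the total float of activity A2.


Forward pass: ES(A2) = sum of predecessors on chain A = 9
EF = ES + duration = 9 + 8 = 17
Backward pass: LF(M) = deadline = 38; LS(M) = 38 - 3 = 35
LF(A2) = LS(M) - sum(successors on chain A) = 35 - 10 = 25
LS = LF - duration = 25 - 8 = 17
Total float = LS - ES = 17 - 9 = 8

8


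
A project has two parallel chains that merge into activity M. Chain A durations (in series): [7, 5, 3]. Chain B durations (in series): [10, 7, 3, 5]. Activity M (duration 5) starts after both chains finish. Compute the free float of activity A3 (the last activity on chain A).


ES(A3) = sum of predecessors on chain A = 12
EF(A3) = ES + duration = 12 + 3 = 15
Successor of A3 is M. ES(M) = max(sum(A), sum(B)) = max(15, 25) = 25
Free float = ES(successor) - EF(current) = 25 - 15 = 10

10


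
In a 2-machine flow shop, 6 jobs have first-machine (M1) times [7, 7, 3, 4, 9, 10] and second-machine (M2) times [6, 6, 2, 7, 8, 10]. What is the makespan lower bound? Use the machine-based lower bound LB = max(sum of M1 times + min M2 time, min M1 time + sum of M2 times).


LB1 = sum(M1 times) + min(M2 times) = 40 + 2 = 42
LB2 = min(M1 times) + sum(M2 times) = 3 + 39 = 42
Lower bound = max(LB1, LB2) = max(42, 42) = 42

42


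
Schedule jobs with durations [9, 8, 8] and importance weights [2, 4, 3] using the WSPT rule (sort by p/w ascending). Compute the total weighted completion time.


Compute p/w ratios and sort ascending (WSPT): [(8, 4), (8, 3), (9, 2)]
Compute weighted completion times:
  Job (p=8,w=4): C=8, w*C=4*8=32
  Job (p=8,w=3): C=16, w*C=3*16=48
  Job (p=9,w=2): C=25, w*C=2*25=50
Total weighted completion time = 130

130


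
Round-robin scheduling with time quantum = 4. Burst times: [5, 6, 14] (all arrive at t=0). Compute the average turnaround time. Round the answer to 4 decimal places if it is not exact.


Time quantum = 4
Execution trace:
  J1 runs 4 units, time = 4
  J2 runs 4 units, time = 8
  J3 runs 4 units, time = 12
  J1 runs 1 units, time = 13
  J2 runs 2 units, time = 15
  J3 runs 4 units, time = 19
  J3 runs 4 units, time = 23
  J3 runs 2 units, time = 25
Finish times: [13, 15, 25]
Average turnaround = 53/3 = 17.6667

17.6667


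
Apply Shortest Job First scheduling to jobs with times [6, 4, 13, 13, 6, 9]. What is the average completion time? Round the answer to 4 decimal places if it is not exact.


SJF order (ascending): [4, 6, 6, 9, 13, 13]
Completion times:
  Job 1: burst=4, C=4
  Job 2: burst=6, C=10
  Job 3: burst=6, C=16
  Job 4: burst=9, C=25
  Job 5: burst=13, C=38
  Job 6: burst=13, C=51
Average completion = 144/6 = 24.0

24.0


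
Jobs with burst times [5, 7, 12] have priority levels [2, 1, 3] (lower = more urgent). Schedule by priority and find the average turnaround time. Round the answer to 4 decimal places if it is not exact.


Sort by priority (ascending = highest first):
Order: [(1, 7), (2, 5), (3, 12)]
Completion times:
  Priority 1, burst=7, C=7
  Priority 2, burst=5, C=12
  Priority 3, burst=12, C=24
Average turnaround = 43/3 = 14.3333

14.3333


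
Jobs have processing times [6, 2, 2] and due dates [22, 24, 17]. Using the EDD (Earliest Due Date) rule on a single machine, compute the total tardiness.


Sort by due date (EDD order): [(2, 17), (6, 22), (2, 24)]
Compute completion times and tardiness:
  Job 1: p=2, d=17, C=2, tardiness=max(0,2-17)=0
  Job 2: p=6, d=22, C=8, tardiness=max(0,8-22)=0
  Job 3: p=2, d=24, C=10, tardiness=max(0,10-24)=0
Total tardiness = 0

0


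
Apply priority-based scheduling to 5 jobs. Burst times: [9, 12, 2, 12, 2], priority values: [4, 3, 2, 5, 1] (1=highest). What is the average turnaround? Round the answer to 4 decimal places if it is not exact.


Sort by priority (ascending = highest first):
Order: [(1, 2), (2, 2), (3, 12), (4, 9), (5, 12)]
Completion times:
  Priority 1, burst=2, C=2
  Priority 2, burst=2, C=4
  Priority 3, burst=12, C=16
  Priority 4, burst=9, C=25
  Priority 5, burst=12, C=37
Average turnaround = 84/5 = 16.8

16.8


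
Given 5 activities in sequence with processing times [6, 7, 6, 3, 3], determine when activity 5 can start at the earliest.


Activity 5 starts after activities 1 through 4 complete.
Predecessor durations: [6, 7, 6, 3]
ES = 6 + 7 + 6 + 3 = 22

22


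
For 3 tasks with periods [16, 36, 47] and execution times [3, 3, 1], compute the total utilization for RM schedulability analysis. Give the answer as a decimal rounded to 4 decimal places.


Compute individual utilizations (exact fractions):
  Task 1: C/T = 3/16 (approx. 0.1875)
  Task 2: C/T = 3/36 = 1/12 (approx. 0.0833)
  Task 3: C/T = 1/47 (approx. 0.0213)
Total utilization U = 3/16 + 1/12 + 1/47 = 659/2256
Rounded to 4 decimal places: U = 0.2921
RM (Liu & Layland) bound for 3 tasks = 0.779763; compare with U = 659/2256 (approx. 0.292110)
U <= bound, so schedulable by RM sufficient condition.

0.2921


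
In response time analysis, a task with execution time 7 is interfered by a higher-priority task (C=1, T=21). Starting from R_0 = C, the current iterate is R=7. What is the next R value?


R_next = C + ceil(R_prev / T_hp) * C_hp
ceil(7 / 21) = ceil(0.3333) = 1
Interference = 1 * 1 = 1
R_next = 7 + 1 = 8

8


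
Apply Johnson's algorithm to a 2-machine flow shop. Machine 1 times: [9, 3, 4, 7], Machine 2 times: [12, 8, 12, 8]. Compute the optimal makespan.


Apply Johnson's rule:
  Group 1 (a <= b): [(2, 3, 8), (3, 4, 12), (4, 7, 8), (1, 9, 12)]
  Group 2 (a > b): []
Optimal job order: [2, 3, 4, 1]
Schedule:
  Job 2: M1 done at 3, M2 done at 11
  Job 3: M1 done at 7, M2 done at 23
  Job 4: M1 done at 14, M2 done at 31
  Job 1: M1 done at 23, M2 done at 43
Makespan = 43

43


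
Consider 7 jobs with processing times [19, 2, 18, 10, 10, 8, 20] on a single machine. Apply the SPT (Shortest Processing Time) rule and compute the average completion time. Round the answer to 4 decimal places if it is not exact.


Sort jobs by processing time (SPT order): [2, 8, 10, 10, 18, 19, 20]
Compute completion times sequentially:
  Job 1: processing = 2, completes at 2
  Job 2: processing = 8, completes at 10
  Job 3: processing = 10, completes at 20
  Job 4: processing = 10, completes at 30
  Job 5: processing = 18, completes at 48
  Job 6: processing = 19, completes at 67
  Job 7: processing = 20, completes at 87
Sum of completion times = 264
Average completion time = 264/7 = 37.7143

37.7143


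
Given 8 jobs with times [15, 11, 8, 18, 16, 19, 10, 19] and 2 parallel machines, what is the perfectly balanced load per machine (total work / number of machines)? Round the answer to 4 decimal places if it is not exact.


Total processing time = 15 + 11 + 8 + 18 + 16 + 19 + 10 + 19 = 116
Number of machines = 2
Ideal balanced load = 116 / 2 = 58.0

58.0


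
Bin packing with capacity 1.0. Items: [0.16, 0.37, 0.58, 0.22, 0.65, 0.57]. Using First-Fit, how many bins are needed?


Place items sequentially using First-Fit:
  Item 0.16 -> new Bin 1
  Item 0.37 -> Bin 1 (now 0.53)
  Item 0.58 -> new Bin 2
  Item 0.22 -> Bin 1 (now 0.75)
  Item 0.65 -> new Bin 3
  Item 0.57 -> new Bin 4
Total bins used = 4

4


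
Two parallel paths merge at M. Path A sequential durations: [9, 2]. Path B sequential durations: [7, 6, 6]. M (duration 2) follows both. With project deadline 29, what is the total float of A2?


Forward pass: ES(A2) = sum of predecessors on chain A = 9
EF = ES + duration = 9 + 2 = 11
Backward pass: LF(M) = deadline = 29; LS(M) = 29 - 2 = 27
LF(A2) = LS(M) - sum(successors on chain A) = 27 - 0 = 27
LS = LF - duration = 27 - 2 = 25
Total float = LS - ES = 25 - 9 = 16

16


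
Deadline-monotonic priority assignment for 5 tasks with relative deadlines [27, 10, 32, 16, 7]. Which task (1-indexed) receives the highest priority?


Sort tasks by relative deadline (ascending):
  Task 5: deadline = 7
  Task 2: deadline = 10
  Task 4: deadline = 16
  Task 1: deadline = 27
  Task 3: deadline = 32
Priority order (highest first): [5, 2, 4, 1, 3]
Highest priority task = 5

5


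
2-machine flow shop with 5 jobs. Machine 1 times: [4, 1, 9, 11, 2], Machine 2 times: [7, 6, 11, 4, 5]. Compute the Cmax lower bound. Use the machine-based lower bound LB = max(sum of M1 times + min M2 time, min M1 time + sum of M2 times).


LB1 = sum(M1 times) + min(M2 times) = 27 + 4 = 31
LB2 = min(M1 times) + sum(M2 times) = 1 + 33 = 34
Lower bound = max(LB1, LB2) = max(31, 34) = 34

34


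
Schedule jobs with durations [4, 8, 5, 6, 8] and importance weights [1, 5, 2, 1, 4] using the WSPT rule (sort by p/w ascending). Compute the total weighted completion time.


Compute p/w ratios and sort ascending (WSPT): [(8, 5), (8, 4), (5, 2), (4, 1), (6, 1)]
Compute weighted completion times:
  Job (p=8,w=5): C=8, w*C=5*8=40
  Job (p=8,w=4): C=16, w*C=4*16=64
  Job (p=5,w=2): C=21, w*C=2*21=42
  Job (p=4,w=1): C=25, w*C=1*25=25
  Job (p=6,w=1): C=31, w*C=1*31=31
Total weighted completion time = 202

202


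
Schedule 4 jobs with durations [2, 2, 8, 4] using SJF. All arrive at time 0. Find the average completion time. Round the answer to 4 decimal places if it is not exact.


SJF order (ascending): [2, 2, 4, 8]
Completion times:
  Job 1: burst=2, C=2
  Job 2: burst=2, C=4
  Job 3: burst=4, C=8
  Job 4: burst=8, C=16
Average completion = 30/4 = 7.5

7.5


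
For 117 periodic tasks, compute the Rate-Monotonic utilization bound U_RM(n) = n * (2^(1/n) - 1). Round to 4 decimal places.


Compute 2^(1/117) = 1.0059419185
Subtract 1: 1.0059419185 - 1 = 0.0059419185
Multiply by n: 117 * 0.0059419185 = 0.6952044645
Round to 4 dp: 0.6952

0.6952


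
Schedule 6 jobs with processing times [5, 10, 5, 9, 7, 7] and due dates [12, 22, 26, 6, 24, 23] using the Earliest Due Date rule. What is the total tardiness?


Sort by due date (EDD order): [(9, 6), (5, 12), (10, 22), (7, 23), (7, 24), (5, 26)]
Compute completion times and tardiness:
  Job 1: p=9, d=6, C=9, tardiness=max(0,9-6)=3
  Job 2: p=5, d=12, C=14, tardiness=max(0,14-12)=2
  Job 3: p=10, d=22, C=24, tardiness=max(0,24-22)=2
  Job 4: p=7, d=23, C=31, tardiness=max(0,31-23)=8
  Job 5: p=7, d=24, C=38, tardiness=max(0,38-24)=14
  Job 6: p=5, d=26, C=43, tardiness=max(0,43-26)=17
Total tardiness = 46

46


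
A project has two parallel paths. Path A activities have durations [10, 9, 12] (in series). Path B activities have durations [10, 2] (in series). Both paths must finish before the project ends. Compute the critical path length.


Path A total = 10 + 9 + 12 = 31
Path B total = 10 + 2 = 12
Critical path = longest path = max(31, 12) = 31

31


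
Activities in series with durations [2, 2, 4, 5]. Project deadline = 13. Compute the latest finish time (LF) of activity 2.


LF(activity 2) = deadline - sum of successor durations
Successors: activities 3 through 4 with durations [4, 5]
Sum of successor durations = 9
LF = 13 - 9 = 4

4


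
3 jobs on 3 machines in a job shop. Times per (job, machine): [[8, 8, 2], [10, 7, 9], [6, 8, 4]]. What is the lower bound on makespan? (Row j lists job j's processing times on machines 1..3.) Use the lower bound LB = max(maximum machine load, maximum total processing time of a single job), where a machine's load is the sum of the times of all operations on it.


Machine loads:
  Machine 1: 8 + 10 + 6 = 24
  Machine 2: 8 + 7 + 8 = 23
  Machine 3: 2 + 9 + 4 = 15
Max machine load = 24
Job totals:
  Job 1: 18
  Job 2: 26
  Job 3: 18
Max job total = 26
Lower bound = max(24, 26) = 26

26


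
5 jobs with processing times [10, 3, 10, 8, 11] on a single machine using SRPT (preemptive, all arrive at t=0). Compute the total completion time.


Since all jobs arrive at t=0, SRPT equals SPT ordering.
SPT order: [3, 8, 10, 10, 11]
Completion times:
  Job 1: p=3, C=3
  Job 2: p=8, C=11
  Job 3: p=10, C=21
  Job 4: p=10, C=31
  Job 5: p=11, C=42
Total completion time = 3 + 11 + 21 + 31 + 42 = 108

108


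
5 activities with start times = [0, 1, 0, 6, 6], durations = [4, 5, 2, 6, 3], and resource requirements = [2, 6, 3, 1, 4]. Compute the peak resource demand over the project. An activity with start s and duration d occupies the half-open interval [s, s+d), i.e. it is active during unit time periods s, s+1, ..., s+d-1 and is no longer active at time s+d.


Each activity i is active on [start_i, start_i + duration_i).
Compute total resource usage per time slot:
  t=0: active resources = [2, 3], total = 5
  t=1: active resources = [2, 6, 3], total = 11
  t=2: active resources = [2, 6], total = 8
  t=3: active resources = [2, 6], total = 8
  t=4: active resources = [6], total = 6
  t=5: active resources = [6], total = 6
  t=6: active resources = [1, 4], total = 5
  t=7: active resources = [1, 4], total = 5
  t=8: active resources = [1, 4], total = 5
  t=9: active resources = [1], total = 1
  t=10: active resources = [1], total = 1
  t=11: active resources = [1], total = 1
Peak resource demand = 11

11


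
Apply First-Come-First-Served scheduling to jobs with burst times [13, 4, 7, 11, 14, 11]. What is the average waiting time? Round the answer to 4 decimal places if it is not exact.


FCFS order (as given): [13, 4, 7, 11, 14, 11]
Waiting times:
  Job 1: wait = 0
  Job 2: wait = 13
  Job 3: wait = 17
  Job 4: wait = 24
  Job 5: wait = 35
  Job 6: wait = 49
Sum of waiting times = 138
Average waiting time = 138/6 = 23.0

23.0


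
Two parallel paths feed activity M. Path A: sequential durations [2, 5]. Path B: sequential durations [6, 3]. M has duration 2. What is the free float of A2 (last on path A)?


ES(A2) = sum of predecessors on chain A = 2
EF(A2) = ES + duration = 2 + 5 = 7
Successor of A2 is M. ES(M) = max(sum(A), sum(B)) = max(7, 9) = 9
Free float = ES(successor) - EF(current) = 9 - 7 = 2

2


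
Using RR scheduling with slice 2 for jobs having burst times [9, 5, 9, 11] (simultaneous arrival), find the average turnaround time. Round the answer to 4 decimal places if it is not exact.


Time quantum = 2
Execution trace:
  J1 runs 2 units, time = 2
  J2 runs 2 units, time = 4
  J3 runs 2 units, time = 6
  J4 runs 2 units, time = 8
  J1 runs 2 units, time = 10
  J2 runs 2 units, time = 12
  J3 runs 2 units, time = 14
  J4 runs 2 units, time = 16
  J1 runs 2 units, time = 18
  J2 runs 1 units, time = 19
  J3 runs 2 units, time = 21
  J4 runs 2 units, time = 23
  J1 runs 2 units, time = 25
  J3 runs 2 units, time = 27
  J4 runs 2 units, time = 29
  J1 runs 1 units, time = 30
  J3 runs 1 units, time = 31
  J4 runs 2 units, time = 33
  J4 runs 1 units, time = 34
Finish times: [30, 19, 31, 34]
Average turnaround = 114/4 = 28.5

28.5


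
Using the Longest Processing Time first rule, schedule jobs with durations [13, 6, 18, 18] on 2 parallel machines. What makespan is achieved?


Sort jobs in decreasing order (LPT): [18, 18, 13, 6]
Assign each job to the least loaded machine:
  Machine 1: jobs [18, 13], load = 31
  Machine 2: jobs [18, 6], load = 24
Makespan = max load = 31

31


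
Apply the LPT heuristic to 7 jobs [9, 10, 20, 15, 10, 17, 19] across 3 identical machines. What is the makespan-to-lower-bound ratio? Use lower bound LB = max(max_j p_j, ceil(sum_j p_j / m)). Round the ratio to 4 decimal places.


LPT order: [20, 19, 17, 15, 10, 10, 9]
Machine loads after assignment: [30, 38, 32]
LPT makespan = 38
Lower bound = max(max_job, ceil(total/3)) = max(20, 34) = 34
Ratio = 38 / 34 = 1.1176

1.1176


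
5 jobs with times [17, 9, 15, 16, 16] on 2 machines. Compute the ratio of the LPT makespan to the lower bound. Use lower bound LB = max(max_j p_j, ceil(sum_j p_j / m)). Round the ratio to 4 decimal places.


LPT order: [17, 16, 16, 15, 9]
Machine loads after assignment: [41, 32]
LPT makespan = 41
Lower bound = max(max_job, ceil(total/2)) = max(17, 37) = 37
Ratio = 41 / 37 = 1.1081

1.1081
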